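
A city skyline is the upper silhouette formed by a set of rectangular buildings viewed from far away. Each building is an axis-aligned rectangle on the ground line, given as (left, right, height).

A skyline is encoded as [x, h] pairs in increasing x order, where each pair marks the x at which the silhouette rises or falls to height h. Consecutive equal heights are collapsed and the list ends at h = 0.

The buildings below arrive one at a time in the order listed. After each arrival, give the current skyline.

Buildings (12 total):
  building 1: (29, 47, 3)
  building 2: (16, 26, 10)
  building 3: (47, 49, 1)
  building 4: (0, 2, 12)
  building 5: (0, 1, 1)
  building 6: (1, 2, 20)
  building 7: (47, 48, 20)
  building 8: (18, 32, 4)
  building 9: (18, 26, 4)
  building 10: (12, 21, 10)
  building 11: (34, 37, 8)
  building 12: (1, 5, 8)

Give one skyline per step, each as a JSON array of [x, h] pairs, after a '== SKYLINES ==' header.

== SKYLINES ==
[[29,3],[47,0]]
[[16,10],[26,0],[29,3],[47,0]]
[[16,10],[26,0],[29,3],[47,1],[49,0]]
[[0,12],[2,0],[16,10],[26,0],[29,3],[47,1],[49,0]]
[[0,12],[2,0],[16,10],[26,0],[29,3],[47,1],[49,0]]
[[0,12],[1,20],[2,0],[16,10],[26,0],[29,3],[47,1],[49,0]]
[[0,12],[1,20],[2,0],[16,10],[26,0],[29,3],[47,20],[48,1],[49,0]]
[[0,12],[1,20],[2,0],[16,10],[26,4],[32,3],[47,20],[48,1],[49,0]]
[[0,12],[1,20],[2,0],[16,10],[26,4],[32,3],[47,20],[48,1],[49,0]]
[[0,12],[1,20],[2,0],[12,10],[26,4],[32,3],[47,20],[48,1],[49,0]]
[[0,12],[1,20],[2,0],[12,10],[26,4],[32,3],[34,8],[37,3],[47,20],[48,1],[49,0]]
[[0,12],[1,20],[2,8],[5,0],[12,10],[26,4],[32,3],[34,8],[37,3],[47,20],[48,1],[49,0]]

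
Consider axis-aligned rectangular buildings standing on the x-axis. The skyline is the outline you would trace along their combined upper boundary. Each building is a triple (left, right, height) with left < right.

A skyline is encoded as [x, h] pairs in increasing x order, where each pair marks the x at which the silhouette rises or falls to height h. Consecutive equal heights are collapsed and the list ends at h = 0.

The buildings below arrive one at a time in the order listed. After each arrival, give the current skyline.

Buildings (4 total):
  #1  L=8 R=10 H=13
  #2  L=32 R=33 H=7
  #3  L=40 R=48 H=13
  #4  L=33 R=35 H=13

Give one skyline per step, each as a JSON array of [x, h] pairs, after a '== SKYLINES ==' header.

== SKYLINES ==
[[8,13],[10,0]]
[[8,13],[10,0],[32,7],[33,0]]
[[8,13],[10,0],[32,7],[33,0],[40,13],[48,0]]
[[8,13],[10,0],[32,7],[33,13],[35,0],[40,13],[48,0]]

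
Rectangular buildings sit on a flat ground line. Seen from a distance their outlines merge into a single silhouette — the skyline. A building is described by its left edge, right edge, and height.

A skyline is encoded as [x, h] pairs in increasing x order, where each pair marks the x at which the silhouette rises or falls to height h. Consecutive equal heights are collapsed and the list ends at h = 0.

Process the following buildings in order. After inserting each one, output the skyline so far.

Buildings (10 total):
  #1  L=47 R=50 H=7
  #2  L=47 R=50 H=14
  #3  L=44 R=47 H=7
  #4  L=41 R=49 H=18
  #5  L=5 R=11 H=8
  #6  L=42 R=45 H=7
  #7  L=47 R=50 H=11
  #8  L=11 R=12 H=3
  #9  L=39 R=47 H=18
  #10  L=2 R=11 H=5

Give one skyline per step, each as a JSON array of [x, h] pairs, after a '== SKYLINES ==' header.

== SKYLINES ==
[[47,7],[50,0]]
[[47,14],[50,0]]
[[44,7],[47,14],[50,0]]
[[41,18],[49,14],[50,0]]
[[5,8],[11,0],[41,18],[49,14],[50,0]]
[[5,8],[11,0],[41,18],[49,14],[50,0]]
[[5,8],[11,0],[41,18],[49,14],[50,0]]
[[5,8],[11,3],[12,0],[41,18],[49,14],[50,0]]
[[5,8],[11,3],[12,0],[39,18],[49,14],[50,0]]
[[2,5],[5,8],[11,3],[12,0],[39,18],[49,14],[50,0]]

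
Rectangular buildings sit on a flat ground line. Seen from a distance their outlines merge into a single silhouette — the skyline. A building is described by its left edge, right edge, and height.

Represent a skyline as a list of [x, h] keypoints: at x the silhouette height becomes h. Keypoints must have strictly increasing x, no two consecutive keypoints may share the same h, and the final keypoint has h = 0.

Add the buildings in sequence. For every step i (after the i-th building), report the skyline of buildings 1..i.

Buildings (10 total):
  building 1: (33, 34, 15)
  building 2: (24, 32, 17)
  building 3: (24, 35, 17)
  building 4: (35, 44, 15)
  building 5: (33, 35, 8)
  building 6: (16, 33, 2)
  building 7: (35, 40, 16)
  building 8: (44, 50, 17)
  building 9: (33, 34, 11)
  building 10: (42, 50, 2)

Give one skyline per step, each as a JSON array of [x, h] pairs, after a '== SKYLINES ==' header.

== SKYLINES ==
[[33,15],[34,0]]
[[24,17],[32,0],[33,15],[34,0]]
[[24,17],[35,0]]
[[24,17],[35,15],[44,0]]
[[24,17],[35,15],[44,0]]
[[16,2],[24,17],[35,15],[44,0]]
[[16,2],[24,17],[35,16],[40,15],[44,0]]
[[16,2],[24,17],[35,16],[40,15],[44,17],[50,0]]
[[16,2],[24,17],[35,16],[40,15],[44,17],[50,0]]
[[16,2],[24,17],[35,16],[40,15],[44,17],[50,0]]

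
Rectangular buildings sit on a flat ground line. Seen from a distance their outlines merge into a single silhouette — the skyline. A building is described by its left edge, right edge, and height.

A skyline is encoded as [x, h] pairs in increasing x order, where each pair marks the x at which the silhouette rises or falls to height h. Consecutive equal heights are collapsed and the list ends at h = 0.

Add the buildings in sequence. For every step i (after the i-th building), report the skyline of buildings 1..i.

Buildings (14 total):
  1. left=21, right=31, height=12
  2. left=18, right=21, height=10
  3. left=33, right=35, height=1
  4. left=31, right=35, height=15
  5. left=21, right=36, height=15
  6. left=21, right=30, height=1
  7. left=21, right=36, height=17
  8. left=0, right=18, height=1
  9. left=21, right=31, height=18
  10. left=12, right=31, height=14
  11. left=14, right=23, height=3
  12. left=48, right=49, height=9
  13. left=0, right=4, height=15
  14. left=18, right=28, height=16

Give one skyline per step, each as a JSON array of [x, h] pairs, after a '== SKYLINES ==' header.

== SKYLINES ==
[[21,12],[31,0]]
[[18,10],[21,12],[31,0]]
[[18,10],[21,12],[31,0],[33,1],[35,0]]
[[18,10],[21,12],[31,15],[35,0]]
[[18,10],[21,15],[36,0]]
[[18,10],[21,15],[36,0]]
[[18,10],[21,17],[36,0]]
[[0,1],[18,10],[21,17],[36,0]]
[[0,1],[18,10],[21,18],[31,17],[36,0]]
[[0,1],[12,14],[21,18],[31,17],[36,0]]
[[0,1],[12,14],[21,18],[31,17],[36,0]]
[[0,1],[12,14],[21,18],[31,17],[36,0],[48,9],[49,0]]
[[0,15],[4,1],[12,14],[21,18],[31,17],[36,0],[48,9],[49,0]]
[[0,15],[4,1],[12,14],[18,16],[21,18],[31,17],[36,0],[48,9],[49,0]]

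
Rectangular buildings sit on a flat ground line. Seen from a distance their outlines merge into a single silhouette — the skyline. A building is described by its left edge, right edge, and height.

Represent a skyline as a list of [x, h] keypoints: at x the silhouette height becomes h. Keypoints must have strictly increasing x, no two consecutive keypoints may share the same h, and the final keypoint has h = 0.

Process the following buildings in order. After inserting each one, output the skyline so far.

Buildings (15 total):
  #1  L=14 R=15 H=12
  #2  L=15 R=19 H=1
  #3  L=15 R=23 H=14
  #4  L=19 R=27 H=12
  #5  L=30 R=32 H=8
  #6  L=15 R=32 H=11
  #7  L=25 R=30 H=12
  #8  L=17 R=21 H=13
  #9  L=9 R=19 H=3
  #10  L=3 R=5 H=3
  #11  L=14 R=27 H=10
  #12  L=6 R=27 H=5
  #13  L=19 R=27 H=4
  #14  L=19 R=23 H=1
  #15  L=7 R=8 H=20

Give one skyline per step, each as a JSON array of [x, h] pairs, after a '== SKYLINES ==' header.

== SKYLINES ==
[[14,12],[15,0]]
[[14,12],[15,1],[19,0]]
[[14,12],[15,14],[23,0]]
[[14,12],[15,14],[23,12],[27,0]]
[[14,12],[15,14],[23,12],[27,0],[30,8],[32,0]]
[[14,12],[15,14],[23,12],[27,11],[32,0]]
[[14,12],[15,14],[23,12],[30,11],[32,0]]
[[14,12],[15,14],[23,12],[30,11],[32,0]]
[[9,3],[14,12],[15,14],[23,12],[30,11],[32,0]]
[[3,3],[5,0],[9,3],[14,12],[15,14],[23,12],[30,11],[32,0]]
[[3,3],[5,0],[9,3],[14,12],[15,14],[23,12],[30,11],[32,0]]
[[3,3],[5,0],[6,5],[14,12],[15,14],[23,12],[30,11],[32,0]]
[[3,3],[5,0],[6,5],[14,12],[15,14],[23,12],[30,11],[32,0]]
[[3,3],[5,0],[6,5],[14,12],[15,14],[23,12],[30,11],[32,0]]
[[3,3],[5,0],[6,5],[7,20],[8,5],[14,12],[15,14],[23,12],[30,11],[32,0]]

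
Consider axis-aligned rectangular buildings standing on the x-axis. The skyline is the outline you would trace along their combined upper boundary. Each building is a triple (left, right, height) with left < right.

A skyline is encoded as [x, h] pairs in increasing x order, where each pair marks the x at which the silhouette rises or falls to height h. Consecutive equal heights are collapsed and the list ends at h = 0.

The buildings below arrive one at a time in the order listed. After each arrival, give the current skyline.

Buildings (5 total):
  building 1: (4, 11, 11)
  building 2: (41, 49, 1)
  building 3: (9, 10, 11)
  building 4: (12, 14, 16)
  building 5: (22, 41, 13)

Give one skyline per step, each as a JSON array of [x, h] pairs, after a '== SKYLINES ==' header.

== SKYLINES ==
[[4,11],[11,0]]
[[4,11],[11,0],[41,1],[49,0]]
[[4,11],[11,0],[41,1],[49,0]]
[[4,11],[11,0],[12,16],[14,0],[41,1],[49,0]]
[[4,11],[11,0],[12,16],[14,0],[22,13],[41,1],[49,0]]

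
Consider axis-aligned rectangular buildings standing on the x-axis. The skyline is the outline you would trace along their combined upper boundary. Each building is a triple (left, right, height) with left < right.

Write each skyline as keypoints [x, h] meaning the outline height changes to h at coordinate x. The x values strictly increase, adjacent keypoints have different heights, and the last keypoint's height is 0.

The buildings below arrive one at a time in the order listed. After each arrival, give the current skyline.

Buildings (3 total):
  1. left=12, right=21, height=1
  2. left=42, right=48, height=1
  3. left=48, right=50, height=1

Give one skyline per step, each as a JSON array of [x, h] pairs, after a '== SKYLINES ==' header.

== SKYLINES ==
[[12,1],[21,0]]
[[12,1],[21,0],[42,1],[48,0]]
[[12,1],[21,0],[42,1],[50,0]]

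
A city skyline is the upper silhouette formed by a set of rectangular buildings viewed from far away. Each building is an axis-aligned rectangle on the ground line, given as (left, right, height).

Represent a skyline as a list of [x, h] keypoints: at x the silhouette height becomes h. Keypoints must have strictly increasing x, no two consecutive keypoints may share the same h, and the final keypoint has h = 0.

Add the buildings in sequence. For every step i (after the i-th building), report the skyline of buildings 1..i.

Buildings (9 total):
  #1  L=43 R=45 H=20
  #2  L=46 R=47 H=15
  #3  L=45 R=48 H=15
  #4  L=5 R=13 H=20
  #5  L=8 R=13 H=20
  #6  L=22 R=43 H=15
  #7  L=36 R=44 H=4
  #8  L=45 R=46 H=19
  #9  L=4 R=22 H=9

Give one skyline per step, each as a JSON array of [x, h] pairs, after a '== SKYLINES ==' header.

== SKYLINES ==
[[43,20],[45,0]]
[[43,20],[45,0],[46,15],[47,0]]
[[43,20],[45,15],[48,0]]
[[5,20],[13,0],[43,20],[45,15],[48,0]]
[[5,20],[13,0],[43,20],[45,15],[48,0]]
[[5,20],[13,0],[22,15],[43,20],[45,15],[48,0]]
[[5,20],[13,0],[22,15],[43,20],[45,15],[48,0]]
[[5,20],[13,0],[22,15],[43,20],[45,19],[46,15],[48,0]]
[[4,9],[5,20],[13,9],[22,15],[43,20],[45,19],[46,15],[48,0]]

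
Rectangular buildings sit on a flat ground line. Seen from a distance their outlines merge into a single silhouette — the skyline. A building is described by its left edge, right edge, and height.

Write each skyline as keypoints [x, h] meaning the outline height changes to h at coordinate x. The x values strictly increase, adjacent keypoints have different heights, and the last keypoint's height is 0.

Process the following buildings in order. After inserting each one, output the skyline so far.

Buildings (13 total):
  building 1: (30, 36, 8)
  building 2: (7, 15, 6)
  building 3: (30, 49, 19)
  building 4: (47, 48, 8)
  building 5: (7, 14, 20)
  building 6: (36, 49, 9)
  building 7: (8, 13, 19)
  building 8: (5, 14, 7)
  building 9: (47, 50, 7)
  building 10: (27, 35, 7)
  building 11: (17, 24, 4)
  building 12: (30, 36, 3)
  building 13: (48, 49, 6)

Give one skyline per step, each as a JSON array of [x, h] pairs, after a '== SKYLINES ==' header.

== SKYLINES ==
[[30,8],[36,0]]
[[7,6],[15,0],[30,8],[36,0]]
[[7,6],[15,0],[30,19],[49,0]]
[[7,6],[15,0],[30,19],[49,0]]
[[7,20],[14,6],[15,0],[30,19],[49,0]]
[[7,20],[14,6],[15,0],[30,19],[49,0]]
[[7,20],[14,6],[15,0],[30,19],[49,0]]
[[5,7],[7,20],[14,6],[15,0],[30,19],[49,0]]
[[5,7],[7,20],[14,6],[15,0],[30,19],[49,7],[50,0]]
[[5,7],[7,20],[14,6],[15,0],[27,7],[30,19],[49,7],[50,0]]
[[5,7],[7,20],[14,6],[15,0],[17,4],[24,0],[27,7],[30,19],[49,7],[50,0]]
[[5,7],[7,20],[14,6],[15,0],[17,4],[24,0],[27,7],[30,19],[49,7],[50,0]]
[[5,7],[7,20],[14,6],[15,0],[17,4],[24,0],[27,7],[30,19],[49,7],[50,0]]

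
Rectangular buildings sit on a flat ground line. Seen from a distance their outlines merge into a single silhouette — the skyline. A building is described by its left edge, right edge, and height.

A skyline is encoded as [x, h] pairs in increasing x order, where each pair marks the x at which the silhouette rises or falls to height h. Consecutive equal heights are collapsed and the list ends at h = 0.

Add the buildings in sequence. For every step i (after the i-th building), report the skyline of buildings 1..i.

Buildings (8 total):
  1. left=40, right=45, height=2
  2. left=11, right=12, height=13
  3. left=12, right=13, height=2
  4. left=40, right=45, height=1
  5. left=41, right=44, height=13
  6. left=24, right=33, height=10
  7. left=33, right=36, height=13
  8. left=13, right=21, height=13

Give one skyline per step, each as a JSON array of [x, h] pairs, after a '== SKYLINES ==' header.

== SKYLINES ==
[[40,2],[45,0]]
[[11,13],[12,0],[40,2],[45,0]]
[[11,13],[12,2],[13,0],[40,2],[45,0]]
[[11,13],[12,2],[13,0],[40,2],[45,0]]
[[11,13],[12,2],[13,0],[40,2],[41,13],[44,2],[45,0]]
[[11,13],[12,2],[13,0],[24,10],[33,0],[40,2],[41,13],[44,2],[45,0]]
[[11,13],[12,2],[13,0],[24,10],[33,13],[36,0],[40,2],[41,13],[44,2],[45,0]]
[[11,13],[12,2],[13,13],[21,0],[24,10],[33,13],[36,0],[40,2],[41,13],[44,2],[45,0]]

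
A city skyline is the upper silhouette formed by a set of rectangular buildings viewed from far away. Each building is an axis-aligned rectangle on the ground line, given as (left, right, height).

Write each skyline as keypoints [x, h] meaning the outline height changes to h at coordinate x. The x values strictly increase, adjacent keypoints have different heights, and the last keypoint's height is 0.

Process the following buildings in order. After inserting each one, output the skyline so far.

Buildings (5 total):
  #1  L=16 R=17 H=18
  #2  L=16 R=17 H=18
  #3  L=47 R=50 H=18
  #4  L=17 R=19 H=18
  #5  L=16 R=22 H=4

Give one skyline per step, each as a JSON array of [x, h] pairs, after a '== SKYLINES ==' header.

== SKYLINES ==
[[16,18],[17,0]]
[[16,18],[17,0]]
[[16,18],[17,0],[47,18],[50,0]]
[[16,18],[19,0],[47,18],[50,0]]
[[16,18],[19,4],[22,0],[47,18],[50,0]]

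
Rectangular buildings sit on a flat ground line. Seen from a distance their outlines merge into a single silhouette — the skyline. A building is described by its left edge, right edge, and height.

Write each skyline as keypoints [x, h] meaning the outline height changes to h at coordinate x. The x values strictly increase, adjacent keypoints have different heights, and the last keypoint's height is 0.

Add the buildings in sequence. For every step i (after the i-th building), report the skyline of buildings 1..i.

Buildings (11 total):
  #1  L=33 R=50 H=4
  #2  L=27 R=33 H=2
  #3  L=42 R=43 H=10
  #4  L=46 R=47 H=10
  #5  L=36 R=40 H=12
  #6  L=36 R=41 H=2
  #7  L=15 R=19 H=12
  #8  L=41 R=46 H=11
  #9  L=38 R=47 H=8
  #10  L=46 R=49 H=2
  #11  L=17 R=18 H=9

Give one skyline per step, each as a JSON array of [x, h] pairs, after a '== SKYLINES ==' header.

== SKYLINES ==
[[33,4],[50,0]]
[[27,2],[33,4],[50,0]]
[[27,2],[33,4],[42,10],[43,4],[50,0]]
[[27,2],[33,4],[42,10],[43,4],[46,10],[47,4],[50,0]]
[[27,2],[33,4],[36,12],[40,4],[42,10],[43,4],[46,10],[47,4],[50,0]]
[[27,2],[33,4],[36,12],[40,4],[42,10],[43,4],[46,10],[47,4],[50,0]]
[[15,12],[19,0],[27,2],[33,4],[36,12],[40,4],[42,10],[43,4],[46,10],[47,4],[50,0]]
[[15,12],[19,0],[27,2],[33,4],[36,12],[40,4],[41,11],[46,10],[47,4],[50,0]]
[[15,12],[19,0],[27,2],[33,4],[36,12],[40,8],[41,11],[46,10],[47,4],[50,0]]
[[15,12],[19,0],[27,2],[33,4],[36,12],[40,8],[41,11],[46,10],[47,4],[50,0]]
[[15,12],[19,0],[27,2],[33,4],[36,12],[40,8],[41,11],[46,10],[47,4],[50,0]]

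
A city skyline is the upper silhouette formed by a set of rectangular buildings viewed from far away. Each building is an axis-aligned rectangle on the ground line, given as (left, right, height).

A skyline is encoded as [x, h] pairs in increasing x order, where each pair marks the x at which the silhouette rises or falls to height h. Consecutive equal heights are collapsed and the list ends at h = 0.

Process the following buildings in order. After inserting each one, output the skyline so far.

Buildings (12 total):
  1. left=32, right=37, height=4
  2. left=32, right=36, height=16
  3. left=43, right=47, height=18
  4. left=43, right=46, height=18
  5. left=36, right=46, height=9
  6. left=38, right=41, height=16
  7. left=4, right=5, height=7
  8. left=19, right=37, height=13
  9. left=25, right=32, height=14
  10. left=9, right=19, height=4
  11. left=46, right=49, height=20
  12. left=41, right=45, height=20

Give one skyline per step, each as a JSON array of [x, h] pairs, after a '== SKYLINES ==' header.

== SKYLINES ==
[[32,4],[37,0]]
[[32,16],[36,4],[37,0]]
[[32,16],[36,4],[37,0],[43,18],[47,0]]
[[32,16],[36,4],[37,0],[43,18],[47,0]]
[[32,16],[36,9],[43,18],[47,0]]
[[32,16],[36,9],[38,16],[41,9],[43,18],[47,0]]
[[4,7],[5,0],[32,16],[36,9],[38,16],[41,9],[43,18],[47,0]]
[[4,7],[5,0],[19,13],[32,16],[36,13],[37,9],[38,16],[41,9],[43,18],[47,0]]
[[4,7],[5,0],[19,13],[25,14],[32,16],[36,13],[37,9],[38,16],[41,9],[43,18],[47,0]]
[[4,7],[5,0],[9,4],[19,13],[25,14],[32,16],[36,13],[37,9],[38,16],[41,9],[43,18],[47,0]]
[[4,7],[5,0],[9,4],[19,13],[25,14],[32,16],[36,13],[37,9],[38,16],[41,9],[43,18],[46,20],[49,0]]
[[4,7],[5,0],[9,4],[19,13],[25,14],[32,16],[36,13],[37,9],[38,16],[41,20],[45,18],[46,20],[49,0]]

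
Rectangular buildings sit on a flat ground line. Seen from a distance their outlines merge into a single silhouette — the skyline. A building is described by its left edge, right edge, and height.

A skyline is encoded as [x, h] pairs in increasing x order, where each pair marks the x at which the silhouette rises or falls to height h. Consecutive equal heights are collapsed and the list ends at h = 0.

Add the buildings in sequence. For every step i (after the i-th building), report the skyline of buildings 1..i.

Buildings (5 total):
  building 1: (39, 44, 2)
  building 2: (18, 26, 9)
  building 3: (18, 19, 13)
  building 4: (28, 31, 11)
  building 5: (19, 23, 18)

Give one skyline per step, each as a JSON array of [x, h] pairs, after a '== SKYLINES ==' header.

== SKYLINES ==
[[39,2],[44,0]]
[[18,9],[26,0],[39,2],[44,0]]
[[18,13],[19,9],[26,0],[39,2],[44,0]]
[[18,13],[19,9],[26,0],[28,11],[31,0],[39,2],[44,0]]
[[18,13],[19,18],[23,9],[26,0],[28,11],[31,0],[39,2],[44,0]]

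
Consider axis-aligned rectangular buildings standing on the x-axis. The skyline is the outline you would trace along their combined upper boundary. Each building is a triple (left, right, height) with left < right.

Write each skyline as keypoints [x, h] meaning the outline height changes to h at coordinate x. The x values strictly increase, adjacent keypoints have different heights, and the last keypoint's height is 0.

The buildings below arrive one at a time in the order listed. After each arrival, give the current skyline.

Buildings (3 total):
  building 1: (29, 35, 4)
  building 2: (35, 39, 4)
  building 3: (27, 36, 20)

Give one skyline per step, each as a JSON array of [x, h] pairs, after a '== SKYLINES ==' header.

== SKYLINES ==
[[29,4],[35,0]]
[[29,4],[39,0]]
[[27,20],[36,4],[39,0]]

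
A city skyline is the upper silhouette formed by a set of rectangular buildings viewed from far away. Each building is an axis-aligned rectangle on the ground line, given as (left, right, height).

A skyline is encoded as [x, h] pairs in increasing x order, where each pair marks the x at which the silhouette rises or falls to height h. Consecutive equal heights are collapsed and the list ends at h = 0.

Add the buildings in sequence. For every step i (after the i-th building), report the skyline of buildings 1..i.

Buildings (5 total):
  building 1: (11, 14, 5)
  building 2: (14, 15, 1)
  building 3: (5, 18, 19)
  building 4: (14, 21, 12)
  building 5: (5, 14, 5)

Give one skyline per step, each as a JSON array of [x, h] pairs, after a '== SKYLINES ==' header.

== SKYLINES ==
[[11,5],[14,0]]
[[11,5],[14,1],[15,0]]
[[5,19],[18,0]]
[[5,19],[18,12],[21,0]]
[[5,19],[18,12],[21,0]]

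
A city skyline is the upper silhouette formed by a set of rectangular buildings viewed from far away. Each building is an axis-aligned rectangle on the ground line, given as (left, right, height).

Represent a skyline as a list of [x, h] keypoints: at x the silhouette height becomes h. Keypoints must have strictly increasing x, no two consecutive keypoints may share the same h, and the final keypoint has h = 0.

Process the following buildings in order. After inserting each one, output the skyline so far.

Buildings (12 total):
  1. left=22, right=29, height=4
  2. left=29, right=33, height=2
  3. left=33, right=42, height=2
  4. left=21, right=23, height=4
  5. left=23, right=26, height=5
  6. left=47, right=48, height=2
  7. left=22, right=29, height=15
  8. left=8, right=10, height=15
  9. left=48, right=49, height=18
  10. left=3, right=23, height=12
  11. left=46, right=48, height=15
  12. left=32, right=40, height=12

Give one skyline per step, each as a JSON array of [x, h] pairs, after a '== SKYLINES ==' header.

== SKYLINES ==
[[22,4],[29,0]]
[[22,4],[29,2],[33,0]]
[[22,4],[29,2],[42,0]]
[[21,4],[29,2],[42,0]]
[[21,4],[23,5],[26,4],[29,2],[42,0]]
[[21,4],[23,5],[26,4],[29,2],[42,0],[47,2],[48,0]]
[[21,4],[22,15],[29,2],[42,0],[47,2],[48,0]]
[[8,15],[10,0],[21,4],[22,15],[29,2],[42,0],[47,2],[48,0]]
[[8,15],[10,0],[21,4],[22,15],[29,2],[42,0],[47,2],[48,18],[49,0]]
[[3,12],[8,15],[10,12],[22,15],[29,2],[42,0],[47,2],[48,18],[49,0]]
[[3,12],[8,15],[10,12],[22,15],[29,2],[42,0],[46,15],[48,18],[49,0]]
[[3,12],[8,15],[10,12],[22,15],[29,2],[32,12],[40,2],[42,0],[46,15],[48,18],[49,0]]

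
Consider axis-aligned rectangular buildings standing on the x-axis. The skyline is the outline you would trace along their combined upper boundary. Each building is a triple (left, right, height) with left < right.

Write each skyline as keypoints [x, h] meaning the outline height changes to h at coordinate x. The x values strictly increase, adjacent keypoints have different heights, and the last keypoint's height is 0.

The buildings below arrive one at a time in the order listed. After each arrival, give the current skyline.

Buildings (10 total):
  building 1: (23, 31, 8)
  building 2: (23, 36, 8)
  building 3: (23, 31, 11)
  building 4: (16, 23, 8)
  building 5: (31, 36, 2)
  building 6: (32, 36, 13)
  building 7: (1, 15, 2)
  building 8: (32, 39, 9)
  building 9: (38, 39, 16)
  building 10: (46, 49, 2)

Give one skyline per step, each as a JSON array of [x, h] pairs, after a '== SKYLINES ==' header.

== SKYLINES ==
[[23,8],[31,0]]
[[23,8],[36,0]]
[[23,11],[31,8],[36,0]]
[[16,8],[23,11],[31,8],[36,0]]
[[16,8],[23,11],[31,8],[36,0]]
[[16,8],[23,11],[31,8],[32,13],[36,0]]
[[1,2],[15,0],[16,8],[23,11],[31,8],[32,13],[36,0]]
[[1,2],[15,0],[16,8],[23,11],[31,8],[32,13],[36,9],[39,0]]
[[1,2],[15,0],[16,8],[23,11],[31,8],[32,13],[36,9],[38,16],[39,0]]
[[1,2],[15,0],[16,8],[23,11],[31,8],[32,13],[36,9],[38,16],[39,0],[46,2],[49,0]]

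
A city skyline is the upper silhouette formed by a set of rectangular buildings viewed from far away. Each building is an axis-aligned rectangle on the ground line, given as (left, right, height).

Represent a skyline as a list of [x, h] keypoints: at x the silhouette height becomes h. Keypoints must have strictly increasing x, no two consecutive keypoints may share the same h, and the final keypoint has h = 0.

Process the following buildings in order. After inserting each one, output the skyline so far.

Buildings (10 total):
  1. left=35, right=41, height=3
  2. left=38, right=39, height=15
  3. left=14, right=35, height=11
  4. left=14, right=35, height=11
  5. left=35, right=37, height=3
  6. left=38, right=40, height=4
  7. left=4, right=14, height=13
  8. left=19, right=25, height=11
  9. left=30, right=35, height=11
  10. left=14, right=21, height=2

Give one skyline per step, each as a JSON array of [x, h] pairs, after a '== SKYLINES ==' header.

== SKYLINES ==
[[35,3],[41,0]]
[[35,3],[38,15],[39,3],[41,0]]
[[14,11],[35,3],[38,15],[39,3],[41,0]]
[[14,11],[35,3],[38,15],[39,3],[41,0]]
[[14,11],[35,3],[38,15],[39,3],[41,0]]
[[14,11],[35,3],[38,15],[39,4],[40,3],[41,0]]
[[4,13],[14,11],[35,3],[38,15],[39,4],[40,3],[41,0]]
[[4,13],[14,11],[35,3],[38,15],[39,4],[40,3],[41,0]]
[[4,13],[14,11],[35,3],[38,15],[39,4],[40,3],[41,0]]
[[4,13],[14,11],[35,3],[38,15],[39,4],[40,3],[41,0]]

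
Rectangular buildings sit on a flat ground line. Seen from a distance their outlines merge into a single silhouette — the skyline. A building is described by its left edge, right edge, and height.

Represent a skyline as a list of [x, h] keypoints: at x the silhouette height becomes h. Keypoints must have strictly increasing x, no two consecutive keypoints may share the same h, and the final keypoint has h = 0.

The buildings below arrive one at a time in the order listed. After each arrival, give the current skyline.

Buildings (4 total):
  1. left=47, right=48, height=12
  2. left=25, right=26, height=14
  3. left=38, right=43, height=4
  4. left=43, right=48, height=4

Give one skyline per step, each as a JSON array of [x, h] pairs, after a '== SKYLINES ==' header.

== SKYLINES ==
[[47,12],[48,0]]
[[25,14],[26,0],[47,12],[48,0]]
[[25,14],[26,0],[38,4],[43,0],[47,12],[48,0]]
[[25,14],[26,0],[38,4],[47,12],[48,0]]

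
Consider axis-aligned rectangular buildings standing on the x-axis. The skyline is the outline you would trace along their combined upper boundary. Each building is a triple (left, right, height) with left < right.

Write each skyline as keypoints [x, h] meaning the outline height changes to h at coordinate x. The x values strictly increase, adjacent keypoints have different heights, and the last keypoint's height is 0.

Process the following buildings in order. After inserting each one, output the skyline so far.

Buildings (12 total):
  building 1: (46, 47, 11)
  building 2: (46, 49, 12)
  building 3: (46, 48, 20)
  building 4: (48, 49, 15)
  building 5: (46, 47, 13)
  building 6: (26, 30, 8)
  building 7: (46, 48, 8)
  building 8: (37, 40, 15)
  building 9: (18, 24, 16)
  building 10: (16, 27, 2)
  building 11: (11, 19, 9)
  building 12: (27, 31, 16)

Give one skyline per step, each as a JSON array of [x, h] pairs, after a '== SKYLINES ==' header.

== SKYLINES ==
[[46,11],[47,0]]
[[46,12],[49,0]]
[[46,20],[48,12],[49,0]]
[[46,20],[48,15],[49,0]]
[[46,20],[48,15],[49,0]]
[[26,8],[30,0],[46,20],[48,15],[49,0]]
[[26,8],[30,0],[46,20],[48,15],[49,0]]
[[26,8],[30,0],[37,15],[40,0],[46,20],[48,15],[49,0]]
[[18,16],[24,0],[26,8],[30,0],[37,15],[40,0],[46,20],[48,15],[49,0]]
[[16,2],[18,16],[24,2],[26,8],[30,0],[37,15],[40,0],[46,20],[48,15],[49,0]]
[[11,9],[18,16],[24,2],[26,8],[30,0],[37,15],[40,0],[46,20],[48,15],[49,0]]
[[11,9],[18,16],[24,2],[26,8],[27,16],[31,0],[37,15],[40,0],[46,20],[48,15],[49,0]]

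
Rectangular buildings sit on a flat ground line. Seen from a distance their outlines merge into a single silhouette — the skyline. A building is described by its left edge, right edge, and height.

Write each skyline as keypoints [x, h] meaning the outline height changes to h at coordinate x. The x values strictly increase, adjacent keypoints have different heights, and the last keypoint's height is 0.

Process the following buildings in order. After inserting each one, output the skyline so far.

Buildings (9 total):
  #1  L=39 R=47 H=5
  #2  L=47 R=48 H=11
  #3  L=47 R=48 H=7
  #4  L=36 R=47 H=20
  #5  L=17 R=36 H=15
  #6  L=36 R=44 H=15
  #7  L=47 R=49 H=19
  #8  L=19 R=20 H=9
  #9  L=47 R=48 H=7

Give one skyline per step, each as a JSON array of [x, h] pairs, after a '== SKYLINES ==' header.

== SKYLINES ==
[[39,5],[47,0]]
[[39,5],[47,11],[48,0]]
[[39,5],[47,11],[48,0]]
[[36,20],[47,11],[48,0]]
[[17,15],[36,20],[47,11],[48,0]]
[[17,15],[36,20],[47,11],[48,0]]
[[17,15],[36,20],[47,19],[49,0]]
[[17,15],[36,20],[47,19],[49,0]]
[[17,15],[36,20],[47,19],[49,0]]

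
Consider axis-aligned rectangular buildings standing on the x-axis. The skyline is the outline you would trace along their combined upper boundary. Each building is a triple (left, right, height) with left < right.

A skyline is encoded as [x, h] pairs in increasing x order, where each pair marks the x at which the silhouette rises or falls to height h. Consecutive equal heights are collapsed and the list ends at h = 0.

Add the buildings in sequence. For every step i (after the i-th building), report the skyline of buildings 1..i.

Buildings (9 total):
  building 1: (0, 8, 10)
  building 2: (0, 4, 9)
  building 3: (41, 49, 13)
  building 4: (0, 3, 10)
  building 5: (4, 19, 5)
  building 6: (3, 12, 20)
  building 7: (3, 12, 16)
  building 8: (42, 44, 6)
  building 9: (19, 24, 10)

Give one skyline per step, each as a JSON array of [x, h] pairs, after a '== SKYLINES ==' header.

== SKYLINES ==
[[0,10],[8,0]]
[[0,10],[8,0]]
[[0,10],[8,0],[41,13],[49,0]]
[[0,10],[8,0],[41,13],[49,0]]
[[0,10],[8,5],[19,0],[41,13],[49,0]]
[[0,10],[3,20],[12,5],[19,0],[41,13],[49,0]]
[[0,10],[3,20],[12,5],[19,0],[41,13],[49,0]]
[[0,10],[3,20],[12,5],[19,0],[41,13],[49,0]]
[[0,10],[3,20],[12,5],[19,10],[24,0],[41,13],[49,0]]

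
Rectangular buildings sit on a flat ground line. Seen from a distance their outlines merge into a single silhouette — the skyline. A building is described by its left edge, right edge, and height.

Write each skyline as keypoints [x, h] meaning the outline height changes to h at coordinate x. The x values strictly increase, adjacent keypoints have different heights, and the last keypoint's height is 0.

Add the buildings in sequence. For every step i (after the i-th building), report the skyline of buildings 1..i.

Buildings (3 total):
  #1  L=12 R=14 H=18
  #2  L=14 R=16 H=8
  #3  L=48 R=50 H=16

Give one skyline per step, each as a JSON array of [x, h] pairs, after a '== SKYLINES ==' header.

== SKYLINES ==
[[12,18],[14,0]]
[[12,18],[14,8],[16,0]]
[[12,18],[14,8],[16,0],[48,16],[50,0]]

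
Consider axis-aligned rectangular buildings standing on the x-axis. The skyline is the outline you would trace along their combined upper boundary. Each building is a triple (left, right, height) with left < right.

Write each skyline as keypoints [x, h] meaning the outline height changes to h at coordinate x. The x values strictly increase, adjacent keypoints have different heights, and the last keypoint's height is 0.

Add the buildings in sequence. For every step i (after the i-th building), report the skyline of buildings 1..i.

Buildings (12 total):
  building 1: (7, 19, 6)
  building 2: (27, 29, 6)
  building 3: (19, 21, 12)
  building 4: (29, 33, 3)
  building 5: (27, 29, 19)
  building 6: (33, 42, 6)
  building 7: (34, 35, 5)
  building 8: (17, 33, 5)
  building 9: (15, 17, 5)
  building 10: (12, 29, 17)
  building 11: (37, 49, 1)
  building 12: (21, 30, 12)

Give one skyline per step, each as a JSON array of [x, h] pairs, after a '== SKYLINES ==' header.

== SKYLINES ==
[[7,6],[19,0]]
[[7,6],[19,0],[27,6],[29,0]]
[[7,6],[19,12],[21,0],[27,6],[29,0]]
[[7,6],[19,12],[21,0],[27,6],[29,3],[33,0]]
[[7,6],[19,12],[21,0],[27,19],[29,3],[33,0]]
[[7,6],[19,12],[21,0],[27,19],[29,3],[33,6],[42,0]]
[[7,6],[19,12],[21,0],[27,19],[29,3],[33,6],[42,0]]
[[7,6],[19,12],[21,5],[27,19],[29,5],[33,6],[42,0]]
[[7,6],[19,12],[21,5],[27,19],[29,5],[33,6],[42,0]]
[[7,6],[12,17],[27,19],[29,5],[33,6],[42,0]]
[[7,6],[12,17],[27,19],[29,5],[33,6],[42,1],[49,0]]
[[7,6],[12,17],[27,19],[29,12],[30,5],[33,6],[42,1],[49,0]]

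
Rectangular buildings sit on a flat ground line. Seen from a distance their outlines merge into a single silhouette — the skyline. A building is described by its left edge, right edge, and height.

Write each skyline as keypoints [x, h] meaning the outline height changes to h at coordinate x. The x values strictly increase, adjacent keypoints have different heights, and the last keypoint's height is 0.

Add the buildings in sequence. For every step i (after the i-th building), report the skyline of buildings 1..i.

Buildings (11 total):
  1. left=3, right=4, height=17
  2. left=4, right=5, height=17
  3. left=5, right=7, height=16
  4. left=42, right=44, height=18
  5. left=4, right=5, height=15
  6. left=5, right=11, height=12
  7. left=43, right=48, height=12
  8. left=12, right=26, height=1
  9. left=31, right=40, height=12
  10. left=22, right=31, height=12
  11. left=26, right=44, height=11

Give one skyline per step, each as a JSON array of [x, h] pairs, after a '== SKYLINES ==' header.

== SKYLINES ==
[[3,17],[4,0]]
[[3,17],[5,0]]
[[3,17],[5,16],[7,0]]
[[3,17],[5,16],[7,0],[42,18],[44,0]]
[[3,17],[5,16],[7,0],[42,18],[44,0]]
[[3,17],[5,16],[7,12],[11,0],[42,18],[44,0]]
[[3,17],[5,16],[7,12],[11,0],[42,18],[44,12],[48,0]]
[[3,17],[5,16],[7,12],[11,0],[12,1],[26,0],[42,18],[44,12],[48,0]]
[[3,17],[5,16],[7,12],[11,0],[12,1],[26,0],[31,12],[40,0],[42,18],[44,12],[48,0]]
[[3,17],[5,16],[7,12],[11,0],[12,1],[22,12],[40,0],[42,18],[44,12],[48,0]]
[[3,17],[5,16],[7,12],[11,0],[12,1],[22,12],[40,11],[42,18],[44,12],[48,0]]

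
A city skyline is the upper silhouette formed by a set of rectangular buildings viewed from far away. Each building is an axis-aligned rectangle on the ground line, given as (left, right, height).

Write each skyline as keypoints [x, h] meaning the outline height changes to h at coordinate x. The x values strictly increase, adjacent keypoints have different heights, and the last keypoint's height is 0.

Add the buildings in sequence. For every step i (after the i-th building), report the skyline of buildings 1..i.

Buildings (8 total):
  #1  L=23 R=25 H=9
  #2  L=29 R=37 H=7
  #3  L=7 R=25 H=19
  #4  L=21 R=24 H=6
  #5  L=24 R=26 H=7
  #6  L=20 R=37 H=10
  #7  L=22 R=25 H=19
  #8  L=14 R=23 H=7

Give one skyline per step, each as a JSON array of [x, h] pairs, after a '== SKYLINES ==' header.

== SKYLINES ==
[[23,9],[25,0]]
[[23,9],[25,0],[29,7],[37,0]]
[[7,19],[25,0],[29,7],[37,0]]
[[7,19],[25,0],[29,7],[37,0]]
[[7,19],[25,7],[26,0],[29,7],[37,0]]
[[7,19],[25,10],[37,0]]
[[7,19],[25,10],[37,0]]
[[7,19],[25,10],[37,0]]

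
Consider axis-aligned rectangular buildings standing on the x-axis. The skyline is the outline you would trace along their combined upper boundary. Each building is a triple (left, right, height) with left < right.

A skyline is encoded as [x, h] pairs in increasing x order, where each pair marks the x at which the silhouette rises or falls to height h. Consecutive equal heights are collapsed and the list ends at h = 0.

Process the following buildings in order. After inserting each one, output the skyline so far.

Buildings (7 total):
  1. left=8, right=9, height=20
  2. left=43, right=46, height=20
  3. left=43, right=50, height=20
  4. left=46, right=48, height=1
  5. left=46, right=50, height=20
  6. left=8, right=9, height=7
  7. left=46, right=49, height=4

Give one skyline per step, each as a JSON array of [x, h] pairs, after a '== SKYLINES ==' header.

== SKYLINES ==
[[8,20],[9,0]]
[[8,20],[9,0],[43,20],[46,0]]
[[8,20],[9,0],[43,20],[50,0]]
[[8,20],[9,0],[43,20],[50,0]]
[[8,20],[9,0],[43,20],[50,0]]
[[8,20],[9,0],[43,20],[50,0]]
[[8,20],[9,0],[43,20],[50,0]]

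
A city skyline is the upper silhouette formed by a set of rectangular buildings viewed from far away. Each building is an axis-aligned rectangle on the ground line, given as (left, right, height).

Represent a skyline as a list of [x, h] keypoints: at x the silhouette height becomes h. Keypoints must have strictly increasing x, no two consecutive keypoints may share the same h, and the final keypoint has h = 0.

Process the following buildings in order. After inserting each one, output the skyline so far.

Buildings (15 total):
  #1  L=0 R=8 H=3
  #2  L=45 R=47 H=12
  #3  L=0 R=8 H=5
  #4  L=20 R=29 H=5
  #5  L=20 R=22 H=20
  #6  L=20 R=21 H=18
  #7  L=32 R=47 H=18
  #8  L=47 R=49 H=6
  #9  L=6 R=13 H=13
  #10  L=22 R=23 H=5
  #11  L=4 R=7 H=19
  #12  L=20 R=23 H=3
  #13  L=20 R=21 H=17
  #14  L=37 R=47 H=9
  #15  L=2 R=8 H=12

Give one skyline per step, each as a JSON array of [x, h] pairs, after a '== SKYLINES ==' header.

== SKYLINES ==
[[0,3],[8,0]]
[[0,3],[8,0],[45,12],[47,0]]
[[0,5],[8,0],[45,12],[47,0]]
[[0,5],[8,0],[20,5],[29,0],[45,12],[47,0]]
[[0,5],[8,0],[20,20],[22,5],[29,0],[45,12],[47,0]]
[[0,5],[8,0],[20,20],[22,5],[29,0],[45,12],[47,0]]
[[0,5],[8,0],[20,20],[22,5],[29,0],[32,18],[47,0]]
[[0,5],[8,0],[20,20],[22,5],[29,0],[32,18],[47,6],[49,0]]
[[0,5],[6,13],[13,0],[20,20],[22,5],[29,0],[32,18],[47,6],[49,0]]
[[0,5],[6,13],[13,0],[20,20],[22,5],[29,0],[32,18],[47,6],[49,0]]
[[0,5],[4,19],[7,13],[13,0],[20,20],[22,5],[29,0],[32,18],[47,6],[49,0]]
[[0,5],[4,19],[7,13],[13,0],[20,20],[22,5],[29,0],[32,18],[47,6],[49,0]]
[[0,5],[4,19],[7,13],[13,0],[20,20],[22,5],[29,0],[32,18],[47,6],[49,0]]
[[0,5],[4,19],[7,13],[13,0],[20,20],[22,5],[29,0],[32,18],[47,6],[49,0]]
[[0,5],[2,12],[4,19],[7,13],[13,0],[20,20],[22,5],[29,0],[32,18],[47,6],[49,0]]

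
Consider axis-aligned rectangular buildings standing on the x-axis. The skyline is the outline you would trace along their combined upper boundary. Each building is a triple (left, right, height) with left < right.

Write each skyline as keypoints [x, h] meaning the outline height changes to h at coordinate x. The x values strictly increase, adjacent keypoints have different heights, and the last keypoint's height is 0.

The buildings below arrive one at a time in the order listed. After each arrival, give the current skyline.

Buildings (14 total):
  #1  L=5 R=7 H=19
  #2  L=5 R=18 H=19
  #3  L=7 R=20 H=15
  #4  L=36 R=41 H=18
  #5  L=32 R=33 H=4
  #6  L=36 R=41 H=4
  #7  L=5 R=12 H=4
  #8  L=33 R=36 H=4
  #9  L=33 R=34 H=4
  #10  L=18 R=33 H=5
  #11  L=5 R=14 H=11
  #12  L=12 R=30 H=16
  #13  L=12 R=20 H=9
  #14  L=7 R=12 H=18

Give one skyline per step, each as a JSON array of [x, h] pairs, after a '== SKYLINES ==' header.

== SKYLINES ==
[[5,19],[7,0]]
[[5,19],[18,0]]
[[5,19],[18,15],[20,0]]
[[5,19],[18,15],[20,0],[36,18],[41,0]]
[[5,19],[18,15],[20,0],[32,4],[33,0],[36,18],[41,0]]
[[5,19],[18,15],[20,0],[32,4],[33,0],[36,18],[41,0]]
[[5,19],[18,15],[20,0],[32,4],[33,0],[36,18],[41,0]]
[[5,19],[18,15],[20,0],[32,4],[36,18],[41,0]]
[[5,19],[18,15],[20,0],[32,4],[36,18],[41,0]]
[[5,19],[18,15],[20,5],[33,4],[36,18],[41,0]]
[[5,19],[18,15],[20,5],[33,4],[36,18],[41,0]]
[[5,19],[18,16],[30,5],[33,4],[36,18],[41,0]]
[[5,19],[18,16],[30,5],[33,4],[36,18],[41,0]]
[[5,19],[18,16],[30,5],[33,4],[36,18],[41,0]]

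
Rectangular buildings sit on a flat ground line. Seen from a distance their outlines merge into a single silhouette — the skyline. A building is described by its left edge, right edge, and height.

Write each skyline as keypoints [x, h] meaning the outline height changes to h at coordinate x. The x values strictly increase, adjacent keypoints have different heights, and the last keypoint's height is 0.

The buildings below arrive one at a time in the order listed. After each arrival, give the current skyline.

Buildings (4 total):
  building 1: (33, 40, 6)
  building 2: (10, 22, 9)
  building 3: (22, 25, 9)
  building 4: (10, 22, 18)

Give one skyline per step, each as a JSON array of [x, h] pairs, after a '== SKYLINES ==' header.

== SKYLINES ==
[[33,6],[40,0]]
[[10,9],[22,0],[33,6],[40,0]]
[[10,9],[25,0],[33,6],[40,0]]
[[10,18],[22,9],[25,0],[33,6],[40,0]]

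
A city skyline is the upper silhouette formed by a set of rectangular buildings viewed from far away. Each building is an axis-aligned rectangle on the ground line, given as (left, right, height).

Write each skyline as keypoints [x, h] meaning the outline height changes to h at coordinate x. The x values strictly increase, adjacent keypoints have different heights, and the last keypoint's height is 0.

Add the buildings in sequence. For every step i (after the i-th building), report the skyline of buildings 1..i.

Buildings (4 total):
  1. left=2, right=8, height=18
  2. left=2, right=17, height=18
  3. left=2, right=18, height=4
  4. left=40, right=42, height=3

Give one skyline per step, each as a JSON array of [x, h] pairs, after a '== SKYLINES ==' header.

== SKYLINES ==
[[2,18],[8,0]]
[[2,18],[17,0]]
[[2,18],[17,4],[18,0]]
[[2,18],[17,4],[18,0],[40,3],[42,0]]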